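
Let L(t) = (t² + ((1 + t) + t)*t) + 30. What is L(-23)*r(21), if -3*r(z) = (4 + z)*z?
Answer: -278950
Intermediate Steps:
L(t) = 30 + t² + t*(1 + 2*t) (L(t) = (t² + (1 + 2*t)*t) + 30 = (t² + t*(1 + 2*t)) + 30 = 30 + t² + t*(1 + 2*t))
r(z) = -z*(4 + z)/3 (r(z) = -(4 + z)*z/3 = -z*(4 + z)/3)
L(-23)*r(21) = (30 - 23 + 3*(-23)²)*(-⅓*21*(4 + 21)) = (30 - 23 + 3*529)*(-⅓*21*25) = (30 - 23 + 1587)*(-175) = 1594*(-175) = -278950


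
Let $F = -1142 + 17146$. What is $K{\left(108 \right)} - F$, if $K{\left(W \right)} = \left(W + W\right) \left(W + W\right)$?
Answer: $30652$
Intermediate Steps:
$K{\left(W \right)} = 4 W^{2}$ ($K{\left(W \right)} = 2 W 2 W = 4 W^{2}$)
$F = 16004$
$K{\left(108 \right)} - F = 4 \cdot 108^{2} - 16004 = 4 \cdot 11664 - 16004 = 46656 - 16004 = 30652$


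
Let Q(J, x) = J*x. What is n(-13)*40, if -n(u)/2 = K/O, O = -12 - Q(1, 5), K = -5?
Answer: -400/17 ≈ -23.529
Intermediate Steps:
O = -17 (O = -12 - 5 = -17)
n(u) = -10/17 (n(u) = -(-10)/(-17) = -(-10)*(-1)/17 = -2*5/17 = -10/17)
n(-13)*40 = -10/17*40 = -400/17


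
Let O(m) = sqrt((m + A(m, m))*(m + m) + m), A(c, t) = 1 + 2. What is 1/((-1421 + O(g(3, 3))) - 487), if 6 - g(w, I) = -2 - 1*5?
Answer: -636/1213345 - sqrt(429)/3640035 ≈ -0.00052986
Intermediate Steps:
A(c, t) = 3
g(w, I) = 13 (g(w, I) = 6 - (-2 - 1*5) = 6 - (-2 - 5) = 6 - 1*(-7) = 6 + 7 = 13)
O(m) = sqrt(m + 2*m*(3 + m)) (O(m) = sqrt((m + 3)*(m + m) + m) = sqrt((3 + m)*(2*m) + m) = sqrt(2*m*(3 + m) + m) = sqrt(m + 2*m*(3 + m)))
1/((-1421 + O(g(3, 3))) - 487) = 1/((-1421 + sqrt(13*(7 + 2*13))) - 487) = 1/((-1421 + sqrt(13*(7 + 26))) - 487) = 1/((-1421 + sqrt(13*33)) - 487) = 1/((-1421 + sqrt(429)) - 487) = 1/(-1908 + sqrt(429))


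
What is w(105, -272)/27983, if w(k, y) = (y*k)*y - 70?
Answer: 7768250/27983 ≈ 277.61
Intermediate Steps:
w(k, y) = -70 + k*y² (w(k, y) = (k*y)*y - 70 = k*y² - 70 = -70 + k*y²)
w(105, -272)/27983 = (-70 + 105*(-272)²)/27983 = (-70 + 105*73984)*(1/27983) = (-70 + 7768320)*(1/27983) = 7768250*(1/27983) = 7768250/27983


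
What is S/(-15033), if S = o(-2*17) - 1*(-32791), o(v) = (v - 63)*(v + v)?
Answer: -13129/5011 ≈ -2.6200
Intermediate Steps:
o(v) = 2*v*(-63 + v) (o(v) = (-63 + v)*(2*v) = 2*v*(-63 + v))
S = 39387 (S = 2*(-2*17)*(-63 - 2*17) - 1*(-32791) = 2*(-34)*(-63 - 34) + 32791 = 2*(-34)*(-97) + 32791 = 6596 + 32791 = 39387)
S/(-15033) = 39387/(-15033) = 39387*(-1/15033) = -13129/5011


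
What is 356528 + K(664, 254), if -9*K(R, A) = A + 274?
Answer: 1069408/3 ≈ 3.5647e+5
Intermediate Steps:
K(R, A) = -274/9 - A/9 (K(R, A) = -(A + 274)/9 = -(274 + A)/9 = -274/9 - A/9)
356528 + K(664, 254) = 356528 + (-274/9 - ⅑*254) = 356528 + (-274/9 - 254/9) = 356528 - 176/3 = 1069408/3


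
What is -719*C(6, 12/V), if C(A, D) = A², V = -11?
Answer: -25884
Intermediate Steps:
-719*C(6, 12/V) = -719*6² = -719*36 = -25884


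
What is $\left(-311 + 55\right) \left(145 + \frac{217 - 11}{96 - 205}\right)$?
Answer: $- \frac{3993344}{109} \approx -36636.0$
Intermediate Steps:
$\left(-311 + 55\right) \left(145 + \frac{217 - 11}{96 - 205}\right) = - 256 \left(145 + \frac{206}{-109}\right) = - 256 \left(145 + 206 \left(- \frac{1}{109}\right)\right) = - 256 \left(145 - \frac{206}{109}\right) = \left(-256\right) \frac{15599}{109} = - \frac{3993344}{109}$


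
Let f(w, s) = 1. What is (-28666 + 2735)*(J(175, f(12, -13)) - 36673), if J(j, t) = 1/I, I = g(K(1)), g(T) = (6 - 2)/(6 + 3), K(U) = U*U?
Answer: 3803636873/4 ≈ 9.5091e+8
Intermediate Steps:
K(U) = U²
g(T) = 4/9
I = 4/9 ≈ 0.44444
J(j, t) = 9/4 (J(j, t) = 1/(4/9) = 9/4)
(-28666 + 2735)*(J(175, f(12, -13)) - 36673) = (-28666 + 2735)*(9/4 - 36673) = -25931*(-146683/4) = 3803636873/4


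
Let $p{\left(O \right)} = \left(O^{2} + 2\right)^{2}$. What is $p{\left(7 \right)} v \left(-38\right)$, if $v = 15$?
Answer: $-1482570$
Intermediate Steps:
$p{\left(O \right)} = \left(2 + O^{2}\right)^{2}$
$p{\left(7 \right)} v \left(-38\right) = \left(2 + 7^{2}\right)^{2} \cdot 15 \left(-38\right) = \left(2 + 49\right)^{2} \cdot 15 \left(-38\right) = 51^{2} \cdot 15 \left(-38\right) = 2601 \cdot 15 \left(-38\right) = 39015 \left(-38\right) = -1482570$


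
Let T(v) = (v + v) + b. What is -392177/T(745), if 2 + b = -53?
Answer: -392177/1435 ≈ -273.29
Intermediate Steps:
b = -55 (b = -2 - 53 = -55)
T(v) = -55 + 2*v (T(v) = (v + v) - 55 = 2*v - 55 = -55 + 2*v)
-392177/T(745) = -392177/(-55 + 2*745) = -392177/(-55 + 1490) = -392177/1435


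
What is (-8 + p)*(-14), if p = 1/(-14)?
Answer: 113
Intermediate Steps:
p = -1/14 ≈ -0.071429
(-8 + p)*(-14) = (-8 - 1/14)*(-14) = -113/14*(-14) = 113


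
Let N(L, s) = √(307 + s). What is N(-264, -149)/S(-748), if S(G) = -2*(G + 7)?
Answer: √158/1482 ≈ 0.0084817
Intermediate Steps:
S(G) = -14 - 2*G (S(G) = -2*(7 + G) = -14 - 2*G)
N(-264, -149)/S(-748) = √(307 - 149)/(-14 - 2*(-748)) = √158/(-14 + 1496) = √158/1482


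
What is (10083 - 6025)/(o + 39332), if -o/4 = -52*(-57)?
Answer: 2029/13738 ≈ 0.14769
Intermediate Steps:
o = -11856 (o = -(-208)*(-57) = -4*2964 = -11856)
(10083 - 6025)/(o + 39332) = (10083 - 6025)/(-11856 + 39332) = 4058/27476 = 4058*(1/27476) = 2029/13738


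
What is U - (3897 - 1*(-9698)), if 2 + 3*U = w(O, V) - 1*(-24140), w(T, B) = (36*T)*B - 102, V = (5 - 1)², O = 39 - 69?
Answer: -11343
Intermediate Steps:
O = -30
V = 16 (V = 4² = 16)
w(T, B) = -102 + 36*B*T (w(T, B) = 36*B*T - 102 = -102 + 36*B*T)
U = 2252 (U = -⅔ + ((-102 + 36*16*(-30)) - 1*(-24140))/3 = -⅔ + ((-102 - 17280) + 24140)/3 = -⅔ + (-17382 + 24140)/3 = -⅔ + (⅓)*6758 = -⅔ + 6758/3 = 2252)
U - (3897 - 1*(-9698)) = 2252 - (3897 - 1*(-9698)) = 2252 - (3897 + 9698) = 2252 - 1*13595 = 2252 - 13595 = -11343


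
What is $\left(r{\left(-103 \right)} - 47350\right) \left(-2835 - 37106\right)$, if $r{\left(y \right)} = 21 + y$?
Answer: $1894481512$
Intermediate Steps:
$\left(r{\left(-103 \right)} - 47350\right) \left(-2835 - 37106\right) = \left(\left(21 - 103\right) - 47350\right) \left(-2835 - 37106\right) = \left(-82 - 47350\right) \left(-39941\right) = \left(-47432\right) \left(-39941\right) = 1894481512$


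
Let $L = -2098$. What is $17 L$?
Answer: $-35666$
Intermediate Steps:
$17 L = 17 \left(-2098\right) = -35666$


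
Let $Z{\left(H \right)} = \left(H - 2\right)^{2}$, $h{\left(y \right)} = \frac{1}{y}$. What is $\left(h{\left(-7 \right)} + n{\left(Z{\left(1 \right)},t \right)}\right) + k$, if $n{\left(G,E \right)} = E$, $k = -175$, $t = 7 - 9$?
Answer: $- \frac{1240}{7} \approx -177.14$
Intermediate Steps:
$t = -2$ ($t = 7 - 9 = -2$)
$Z{\left(H \right)} = \left(-2 + H\right)^{2}$
$\left(h{\left(-7 \right)} + n{\left(Z{\left(1 \right)},t \right)}\right) + k = \left(\frac{1}{-7} - 2\right) - 175 = \left(- \frac{1}{7} - 2\right) - 175 = - \frac{15}{7} - 175 = - \frac{1240}{7}$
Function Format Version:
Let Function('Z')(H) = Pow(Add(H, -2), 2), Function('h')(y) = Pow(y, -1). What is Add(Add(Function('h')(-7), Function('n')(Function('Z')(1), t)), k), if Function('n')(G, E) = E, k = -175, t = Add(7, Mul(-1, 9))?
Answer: Rational(-1240, 7) ≈ -177.14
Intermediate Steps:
t = -2 (t = Add(7, -9) = -2)
Function('Z')(H) = Pow(Add(-2, H), 2)
Add(Add(Function('h')(-7), Function('n')(Function('Z')(1), t)), k) = Add(Add(Pow(-7, -1), -2), -175) = Add(Add(Rational(-1, 7), -2), -175) = Add(Rational(-15, 7), -175) = Rational(-1240, 7)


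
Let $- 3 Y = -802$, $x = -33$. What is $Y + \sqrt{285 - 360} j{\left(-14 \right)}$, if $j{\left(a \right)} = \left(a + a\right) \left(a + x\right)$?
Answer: $\frac{802}{3} + 6580 i \sqrt{3} \approx 267.33 + 11397.0 i$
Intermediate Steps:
$Y = \frac{802}{3}$ ($Y = \left(- \frac{1}{3}\right) \left(-802\right) = \frac{802}{3} \approx 267.33$)
$j{\left(a \right)} = 2 a \left(-33 + a\right)$ ($j{\left(a \right)} = \left(a + a\right) \left(a - 33\right) = 2 a \left(-33 + a\right)$)
$Y + \sqrt{285 - 360} j{\left(-14 \right)} = \frac{802}{3} + \sqrt{285 - 360} \cdot 2 \left(-14\right) \left(-33 - 14\right) = \frac{802}{3} + \sqrt{-75} \cdot 2 \left(-14\right) \left(-47\right) = \frac{802}{3} + 5 i \sqrt{3} \cdot 1316 = \frac{802}{3} + 6580 i \sqrt{3}$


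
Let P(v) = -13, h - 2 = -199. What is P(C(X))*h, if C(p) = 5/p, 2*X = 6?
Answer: 2561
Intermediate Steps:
X = 3 (X = (1/2)*6 = 3)
h = -197 (h = 2 - 199 = -197)
P(C(X))*h = -13*(-197) = 2561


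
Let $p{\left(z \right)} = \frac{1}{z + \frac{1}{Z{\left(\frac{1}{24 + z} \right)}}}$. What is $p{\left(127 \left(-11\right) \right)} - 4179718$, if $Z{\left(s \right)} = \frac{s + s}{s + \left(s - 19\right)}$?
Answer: $- \frac{97366530808}{23295} \approx -4.1797 \cdot 10^{6}$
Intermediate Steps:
$Z{\left(s \right)} = \frac{2 s}{-19 + 2 s}$ ($Z{\left(s \right)} = \frac{2 s}{s + \left(s - 19\right)} = \frac{2 s}{s + \left(-19 + s\right)} = \frac{2 s}{-19 + 2 s}$)
$p{\left(z \right)} = \frac{1}{z + \frac{\left(-19 + \frac{2}{24 + z}\right) \left(24 + z\right)}{2}}$ ($p{\left(z \right)} = \frac{1}{z + \frac{1}{2 \frac{1}{24 + z} \frac{1}{-19 + \frac{2}{24 + z}}}} = \frac{1}{z + \frac{1}{2 \frac{1}{-19 + \frac{2}{24 + z}} \frac{1}{24 + z}}} = \frac{1}{z + \frac{\left(-19 + \frac{2}{24 + z}\right) \left(24 + z\right)}{2}}$)
$p{\left(127 \left(-11\right) \right)} - 4179718 = \frac{2}{-454 - 17 \cdot 127 \left(-11\right)} - 4179718 = \frac{2}{-454 - -23749} - 4179718 = \frac{2}{-454 + 23749} - 4179718 = \frac{2}{23295} - 4179718 = - \frac{97366530808}{23295}$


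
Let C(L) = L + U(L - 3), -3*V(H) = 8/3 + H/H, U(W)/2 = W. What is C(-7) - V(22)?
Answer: -232/9 ≈ -25.778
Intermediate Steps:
U(W) = 2*W
V(H) = -11/9 (V(H) = -(8/3 + H/H)/3 = -(8*(⅓) + 1)/3 = -(8/3 + 1)/3 = -⅓*11/3 = -11/9)
C(L) = -6 + 3*L (C(L) = L + 2*(L - 3) = L + 2*(-3 + L) = L + (-6 + 2*L) = -6 + 3*L)
C(-7) - V(22) = (-6 + 3*(-7)) - 1*(-11/9) = (-6 - 21) + 11/9 = -27 + 11/9 = -232/9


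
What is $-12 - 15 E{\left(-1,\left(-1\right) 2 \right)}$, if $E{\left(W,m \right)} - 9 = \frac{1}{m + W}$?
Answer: $-142$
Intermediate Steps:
$E{\left(W,m \right)} = 9 + \frac{1}{W + m}$ ($E{\left(W,m \right)} = 9 + \frac{1}{m + W} = 9 + \frac{1}{W + m}$)
$-12 - 15 E{\left(-1,\left(-1\right) 2 \right)} = -12 - 15 \frac{1 + 9 \left(-1\right) + 9 \left(\left(-1\right) 2\right)}{-1 - 2} = -12 - 15 \frac{1 - 9 + 9 \left(-2\right)}{-1 - 2} = -12 - 15 \frac{1 - 9 - 18}{-3} = -12 - 15 \left(\left(- \frac{1}{3}\right) \left(-26\right)\right) = -12 - 130 = -142$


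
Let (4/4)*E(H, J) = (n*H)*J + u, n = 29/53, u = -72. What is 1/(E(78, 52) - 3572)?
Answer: -53/75508 ≈ -0.00070191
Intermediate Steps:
n = 29/53 (n = 29*(1/53) = 29/53 ≈ 0.54717)
E(H, J) = -72 + 29*H*J/53 (E(H, J) = (29*H/53)*J - 72 = 29*H*J/53 - 72 = -72 + 29*H*J/53)
1/(E(78, 52) - 3572) = 1/((-72 + (29/53)*78*52) - 3572) = 1/((-72 + 117624/53) - 3572) = 1/(113808/53 - 3572) = 1/(-75508/53) = -53/75508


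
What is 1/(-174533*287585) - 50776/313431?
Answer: -2548603465060111/15732065002343955 ≈ -0.16200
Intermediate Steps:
1/(-174533*287585) - 50776/313431 = -1/174533*1/287585 - 50776*1/313431 = -1/50193072805 - 50776/313431 = -2548603465060111/15732065002343955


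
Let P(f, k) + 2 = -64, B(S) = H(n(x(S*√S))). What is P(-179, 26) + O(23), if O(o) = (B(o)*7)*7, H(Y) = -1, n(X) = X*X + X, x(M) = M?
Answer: -115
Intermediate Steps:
n(X) = X + X² (n(X) = X² + X = X + X²)
B(S) = -1
P(f, k) = -66 (P(f, k) = -2 - 64 = -66)
O(o) = -49 (O(o) = -1*7*7 = -7*7 = -49)
P(-179, 26) + O(23) = -66 - 49 = -115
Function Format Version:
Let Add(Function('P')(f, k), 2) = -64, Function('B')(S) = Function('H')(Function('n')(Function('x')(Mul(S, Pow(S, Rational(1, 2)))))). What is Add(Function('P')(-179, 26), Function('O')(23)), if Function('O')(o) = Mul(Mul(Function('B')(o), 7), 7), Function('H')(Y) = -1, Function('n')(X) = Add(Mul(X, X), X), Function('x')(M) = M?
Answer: -115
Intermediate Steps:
Function('n')(X) = Add(X, Pow(X, 2)) (Function('n')(X) = Add(Pow(X, 2), X) = Add(X, Pow(X, 2)))
Function('B')(S) = -1
Function('P')(f, k) = -66 (Function('P')(f, k) = Add(-2, -64) = -66)
Function('O')(o) = -49 (Function('O')(o) = Mul(Mul(-1, 7), 7) = Mul(-7, 7) = -49)
Add(Function('P')(-179, 26), Function('O')(23)) = Add(-66, -49) = -115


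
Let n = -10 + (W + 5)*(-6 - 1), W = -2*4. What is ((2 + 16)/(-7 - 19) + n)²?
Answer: 17956/169 ≈ 106.25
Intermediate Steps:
W = -8
n = 11 (n = -10 + (-8 + 5)*(-6 - 1) = -10 - 3*(-7) = -10 + 21 = 11)
((2 + 16)/(-7 - 19) + n)² = ((2 + 16)/(-7 - 19) + 11)² = (18/(-26) + 11)² = (18*(-1/26) + 11)² = (-9/13 + 11)² = (134/13)² = 17956/169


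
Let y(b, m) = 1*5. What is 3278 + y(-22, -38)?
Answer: 3283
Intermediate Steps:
y(b, m) = 5
3278 + y(-22, -38) = 3278 + 5 = 3283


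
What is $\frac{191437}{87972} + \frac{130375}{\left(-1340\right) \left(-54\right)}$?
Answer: $\frac{422028847}{106094232} \approx 3.9779$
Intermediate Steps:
$\frac{191437}{87972} + \frac{130375}{\left(-1340\right) \left(-54\right)} = 191437 \cdot \frac{1}{87972} + \frac{130375}{72360} = \frac{191437}{87972} + 130375 \cdot \frac{1}{72360} = \frac{191437}{87972} + \frac{26075}{14472} = \frac{422028847}{106094232}$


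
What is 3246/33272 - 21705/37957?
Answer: -299480169/631452652 ≈ -0.47427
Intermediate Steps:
3246/33272 - 21705/37957 = 3246*(1/33272) - 21705*1/37957 = 1623/16636 - 21705/37957 = -299480169/631452652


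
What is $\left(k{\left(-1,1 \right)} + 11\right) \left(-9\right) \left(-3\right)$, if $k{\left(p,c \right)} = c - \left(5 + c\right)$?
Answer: $162$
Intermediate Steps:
$k{\left(p,c \right)} = -5$
$\left(k{\left(-1,1 \right)} + 11\right) \left(-9\right) \left(-3\right) = \left(-5 + 11\right) \left(-9\right) \left(-3\right) = 6 \left(-9\right) \left(-3\right) = \left(-54\right) \left(-3\right) = 162$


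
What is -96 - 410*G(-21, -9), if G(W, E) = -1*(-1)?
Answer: -506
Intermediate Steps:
G(W, E) = 1
-96 - 410*G(-21, -9) = -96 - 410*1 = -96 - 410 = -506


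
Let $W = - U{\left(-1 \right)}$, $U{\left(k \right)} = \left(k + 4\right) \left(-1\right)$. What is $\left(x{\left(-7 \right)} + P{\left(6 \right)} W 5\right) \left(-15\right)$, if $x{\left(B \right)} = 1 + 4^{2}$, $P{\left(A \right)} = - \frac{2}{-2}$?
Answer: $-480$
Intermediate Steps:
$U{\left(k \right)} = -4 - k$ ($U{\left(k \right)} = \left(4 + k\right) \left(-1\right) = -4 - k$)
$P{\left(A \right)} = 1$ ($P{\left(A \right)} = \left(-2\right) \left(- \frac{1}{2}\right) = 1$)
$W = 3$ ($W = - (-4 - -1) = - (-4 + 1) = \left(-1\right) \left(-3\right) = 3$)
$x{\left(B \right)} = 17$ ($x{\left(B \right)} = 1 + 16 = 17$)
$\left(x{\left(-7 \right)} + P{\left(6 \right)} W 5\right) \left(-15\right) = \left(17 + 1 \cdot 3 \cdot 5\right) \left(-15\right) = \left(17 + 3 \cdot 5\right) \left(-15\right) = \left(17 + 15\right) \left(-15\right) = 32 \left(-15\right) = -480$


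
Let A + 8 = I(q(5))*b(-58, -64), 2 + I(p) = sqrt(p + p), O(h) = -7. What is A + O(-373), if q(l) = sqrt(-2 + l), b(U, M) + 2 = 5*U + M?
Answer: 697 - 356*sqrt(2)*3**(1/4) ≈ 34.409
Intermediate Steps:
b(U, M) = -2 + M + 5*U (b(U, M) = -2 + (5*U + M) = -2 + (M + 5*U) = -2 + M + 5*U)
I(p) = -2 + sqrt(2)*sqrt(p) (I(p) = -2 + sqrt(p + p) = -2 + sqrt(2*p) = -2 + sqrt(2)*sqrt(p))
A = 704 - 356*sqrt(2)*3**(1/4) (A = -8 + (-2 + sqrt(2)*sqrt(sqrt(-2 + 5)))*(-2 - 64 + 5*(-58)) = -8 + (-2 + sqrt(2)*sqrt(sqrt(3)))*(-2 - 64 - 290) = -8 + (-2 + sqrt(2)*3**(1/4))*(-356) = -8 + (712 - 356*sqrt(2)*3**(1/4)) = 704 - 356*sqrt(2)*3**(1/4) ≈ 41.409)
A + O(-373) = (704 - 356*sqrt(2)*3**(1/4)) - 7 = 697 - 356*sqrt(2)*3**(1/4)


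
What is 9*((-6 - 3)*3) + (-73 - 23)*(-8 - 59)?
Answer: 6189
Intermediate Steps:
9*((-6 - 3)*3) + (-73 - 23)*(-8 - 59) = 9*(-9*3) - 96*(-67) = 9*(-27) + 6432 = -243 + 6432 = 6189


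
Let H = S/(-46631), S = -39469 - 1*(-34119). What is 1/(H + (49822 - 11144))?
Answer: 46631/1803599168 ≈ 2.5854e-5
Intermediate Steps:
S = -5350 (S = -39469 + 34119 = -5350)
H = 5350/46631 (H = -5350/(-46631) = -5350*(-1/46631) = 5350/46631 ≈ 0.11473)
1/(H + (49822 - 11144)) = 1/(5350/46631 + (49822 - 11144)) = 1/(5350/46631 + 38678) = 1/(1803599168/46631) = 46631/1803599168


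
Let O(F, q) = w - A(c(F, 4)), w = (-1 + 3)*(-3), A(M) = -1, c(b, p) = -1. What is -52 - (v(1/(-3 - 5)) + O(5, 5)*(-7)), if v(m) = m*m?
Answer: -5569/64 ≈ -87.016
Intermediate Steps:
w = -6 (w = 2*(-3) = -6)
O(F, q) = -5 (O(F, q) = -6 - 1*(-1) = -6 + 1 = -5)
v(m) = m²
-52 - (v(1/(-3 - 5)) + O(5, 5)*(-7)) = -52 - ((1/(-3 - 5))² - 5*(-7)) = -52 - ((1/(-8))² + 35) = -52 - ((-⅛)² + 35) = -52 - (1/64 + 35) = -52 - 1*2241/64 = -52 - 2241/64 = -5569/64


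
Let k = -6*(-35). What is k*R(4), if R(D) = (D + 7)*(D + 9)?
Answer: 30030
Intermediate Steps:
k = 210
R(D) = (7 + D)*(9 + D)
k*R(4) = 210*(63 + 4² + 16*4) = 210*(63 + 16 + 64) = 210*143 = 30030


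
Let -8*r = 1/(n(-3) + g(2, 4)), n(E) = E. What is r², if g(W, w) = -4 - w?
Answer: 1/7744 ≈ 0.00012913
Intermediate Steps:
g(W, w) = -4 - w
r = 1/88 (r = -1/(8*(-3 + (-4 - 1*4))) = -1/(8*(-3 + (-4 - 4))) = -1/(8*(-3 - 8)) = -⅛/(-11) = -⅛*(-1/11) = 1/88 ≈ 0.011364)
r² = (1/88)² = 1/7744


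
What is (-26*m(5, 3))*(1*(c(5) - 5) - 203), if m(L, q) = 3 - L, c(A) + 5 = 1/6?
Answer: -33202/3 ≈ -11067.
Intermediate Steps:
c(A) = -29/6 (c(A) = -5 + 1/6 = -29/6)
(-26*m(5, 3))*(1*(c(5) - 5) - 203) = (-26*(3 - 1*5))*(1*(-29/6 - 5) - 203) = (-26*(3 - 5))*(1*(-59/6) - 203) = (-26*(-2))*(-59/6 - 203) = 52*(-1277/6) = -33202/3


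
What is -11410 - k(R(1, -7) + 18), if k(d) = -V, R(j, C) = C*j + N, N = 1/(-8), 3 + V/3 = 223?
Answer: -10750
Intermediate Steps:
V = 660 (V = -9 + 3*223 = -9 + 669 = 660)
N = -⅛ ≈ -0.12500
R(j, C) = -⅛ + C*j (R(j, C) = C*j - ⅛ = -⅛ + C*j)
k(d) = -660 (k(d) = -1*660 = -660)
-11410 - k(R(1, -7) + 18) = -11410 - 1*(-660) = -11410 + 660 = -10750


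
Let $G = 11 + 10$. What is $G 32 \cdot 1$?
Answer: $672$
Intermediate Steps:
$G = 21$
$G 32 \cdot 1 = 21 \cdot 32 \cdot 1 = 672 \cdot 1 = 672$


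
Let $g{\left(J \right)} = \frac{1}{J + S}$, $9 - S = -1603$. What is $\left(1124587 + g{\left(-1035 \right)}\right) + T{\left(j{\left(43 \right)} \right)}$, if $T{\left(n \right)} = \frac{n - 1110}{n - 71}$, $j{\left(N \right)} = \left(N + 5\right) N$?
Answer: $\frac{1293231743558}{1149961} \approx 1.1246 \cdot 10^{6}$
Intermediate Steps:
$S = 1612$ ($S = 9 - -1603 = 9 + 1603 = 1612$)
$g{\left(J \right)} = \frac{1}{1612 + J}$ ($g{\left(J \right)} = \frac{1}{J + 1612} = \frac{1}{1612 + J}$)
$j{\left(N \right)} = N \left(5 + N\right)$ ($j{\left(N \right)} = \left(5 + N\right) N = N \left(5 + N\right)$)
$T{\left(n \right)} = \frac{-1110 + n}{-71 + n}$
$\left(1124587 + g{\left(-1035 \right)}\right) + T{\left(j{\left(43 \right)} \right)} = \left(1124587 + \frac{1}{1612 - 1035}\right) + \frac{-1110 + 43 \left(5 + 43\right)}{-71 + 43 \left(5 + 43\right)} = \left(1124587 + \frac{1}{577}\right) + \frac{-1110 + 43 \cdot 48}{-71 + 43 \cdot 48} = \left(1124587 + \frac{1}{577}\right) + \frac{-1110 + 2064}{-71 + 2064} = \frac{648886700}{577} + \frac{1}{1993} \cdot 954 = \frac{648886700}{577} + \frac{954}{1993} = \frac{1293231743558}{1149961}$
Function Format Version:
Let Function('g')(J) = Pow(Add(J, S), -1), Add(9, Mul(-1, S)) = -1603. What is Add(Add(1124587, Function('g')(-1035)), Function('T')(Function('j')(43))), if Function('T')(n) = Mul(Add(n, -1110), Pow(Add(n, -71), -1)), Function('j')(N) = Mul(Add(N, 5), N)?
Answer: Rational(1293231743558, 1149961) ≈ 1.1246e+6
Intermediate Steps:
S = 1612 (S = Add(9, Mul(-1, -1603)) = Add(9, 1603) = 1612)
Function('g')(J) = Pow(Add(1612, J), -1) (Function('g')(J) = Pow(Add(J, 1612), -1) = Pow(Add(1612, J), -1))
Function('j')(N) = Mul(N, Add(5, N)) (Function('j')(N) = Mul(Add(5, N), N) = Mul(N, Add(5, N)))
Function('T')(n) = Mul(Pow(Add(-71, n), -1), Add(-1110, n)) (Function('T')(n) = Mul(Add(-1110, n), Pow(Add(-71, n), -1)) = Mul(Pow(Add(-71, n), -1), Add(-1110, n)))
Add(Add(1124587, Function('g')(-1035)), Function('T')(Function('j')(43))) = Add(Add(1124587, Pow(Add(1612, -1035), -1)), Mul(Pow(Add(-71, Mul(43, Add(5, 43))), -1), Add(-1110, Mul(43, Add(5, 43))))) = Add(Add(1124587, Pow(577, -1)), Mul(Pow(Add(-71, Mul(43, 48)), -1), Add(-1110, Mul(43, 48)))) = Add(Add(1124587, Rational(1, 577)), Mul(Pow(Add(-71, 2064), -1), Add(-1110, 2064))) = Add(Rational(648886700, 577), Mul(Pow(1993, -1), 954)) = Add(Rational(648886700, 577), Mul(Rational(1, 1993), 954)) = Add(Rational(648886700, 577), Rational(954, 1993)) = Rational(1293231743558, 1149961)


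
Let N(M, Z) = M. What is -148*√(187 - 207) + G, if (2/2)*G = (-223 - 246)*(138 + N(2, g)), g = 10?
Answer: -65660 - 296*I*√5 ≈ -65660.0 - 661.88*I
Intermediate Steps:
G = -65660 (G = (-223 - 246)*(138 + 2) = -469*140 = -65660)
-148*√(187 - 207) + G = -148*√(187 - 207) - 65660 = -296*I*√5 - 65660 = -65660 - 296*I*√5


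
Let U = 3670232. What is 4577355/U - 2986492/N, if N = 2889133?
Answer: 7832072239/36691309304 ≈ 0.21346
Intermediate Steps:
4577355/U - 2986492/N = 4577355/3670232 - 2986492/2889133 = 4577355*(1/3670232) - 2986492*1/2889133 = 4577355/3670232 - 175676/169949 = 7832072239/36691309304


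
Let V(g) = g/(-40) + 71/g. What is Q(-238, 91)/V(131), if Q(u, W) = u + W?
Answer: 770280/14321 ≈ 53.787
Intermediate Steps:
Q(u, W) = W + u
V(g) = 71/g - g/40 (V(g) = g*(-1/40) + 71/g = -g/40 + 71/g = 71/g - g/40)
Q(-238, 91)/V(131) = (91 - 238)/(71/131 - 1/40*131) = -147/(71*(1/131) - 131/40) = -147/(71/131 - 131/40) = -147/(-14321/5240) = -147*(-5240/14321) = 770280/14321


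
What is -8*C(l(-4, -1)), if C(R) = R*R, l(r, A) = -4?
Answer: -128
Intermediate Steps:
C(R) = R²
-8*C(l(-4, -1)) = -8*(-4)² = -8*16 = -128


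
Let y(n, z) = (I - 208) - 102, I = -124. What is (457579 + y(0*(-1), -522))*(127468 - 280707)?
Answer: -70052442655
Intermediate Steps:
y(n, z) = -434 (y(n, z) = (-124 - 208) - 102 = -332 - 102 = -434)
(457579 + y(0*(-1), -522))*(127468 - 280707) = (457579 - 434)*(127468 - 280707) = 457145*(-153239) = -70052442655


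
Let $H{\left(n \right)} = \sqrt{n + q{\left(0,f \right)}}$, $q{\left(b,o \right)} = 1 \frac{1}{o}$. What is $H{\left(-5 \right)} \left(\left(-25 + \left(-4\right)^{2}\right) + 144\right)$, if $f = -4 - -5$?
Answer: $270 i \approx 270.0 i$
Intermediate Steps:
$f = 1$ ($f = -4 + 5 = 1$)
$q{\left(b,o \right)} = \frac{1}{o}$
$H{\left(n \right)} = \sqrt{1 + n}$ ($H{\left(n \right)} = \sqrt{n + 1^{-1}} = \sqrt{n + 1} = \sqrt{1 + n}$)
$H{\left(-5 \right)} \left(\left(-25 + \left(-4\right)^{2}\right) + 144\right) = \sqrt{1 - 5} \left(\left(-25 + \left(-4\right)^{2}\right) + 144\right) = \sqrt{-4} \left(\left(-25 + 16\right) + 144\right) = 2 i \left(-9 + 144\right) = 2 i 135 = 270 i$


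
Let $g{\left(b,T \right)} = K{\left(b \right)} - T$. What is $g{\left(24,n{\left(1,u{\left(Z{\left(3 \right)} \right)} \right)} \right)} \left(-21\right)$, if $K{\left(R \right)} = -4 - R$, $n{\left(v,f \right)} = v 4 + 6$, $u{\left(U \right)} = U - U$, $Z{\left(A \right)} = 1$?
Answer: $798$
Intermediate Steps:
$u{\left(U \right)} = 0$
$n{\left(v,f \right)} = 6 + 4 v$ ($n{\left(v,f \right)} = 4 v + 6 = 6 + 4 v$)
$g{\left(b,T \right)} = -4 - T - b$ ($g{\left(b,T \right)} = \left(-4 - b\right) - T = -4 - T - b$)
$g{\left(24,n{\left(1,u{\left(Z{\left(3 \right)} \right)} \right)} \right)} \left(-21\right) = \left(-4 - \left(6 + 4 \cdot 1\right) - 24\right) \left(-21\right) = \left(-4 - \left(6 + 4\right) - 24\right) \left(-21\right) = \left(-4 - 10 - 24\right) \left(-21\right) = \left(-38\right) \left(-21\right) = 798$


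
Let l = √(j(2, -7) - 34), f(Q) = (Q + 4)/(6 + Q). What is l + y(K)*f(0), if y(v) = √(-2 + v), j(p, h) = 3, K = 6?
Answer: 4/3 + I*√31 ≈ 1.3333 + 5.5678*I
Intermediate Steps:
f(Q) = (4 + Q)/(6 + Q)
l = I*√31 (l = √(3 - 34) = √(-31) = I*√31 ≈ 5.5678*I)
l + y(K)*f(0) = I*√31 + √(-2 + 6)*((4 + 0)/(6 + 0)) = I*√31 + √4*(4/6) = I*√31 + 2*((⅙)*4) = I*√31 + 2*(⅔) = I*√31 + 4/3 = 4/3 + I*√31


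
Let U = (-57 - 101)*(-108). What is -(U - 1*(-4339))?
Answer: -21403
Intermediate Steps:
U = 17064 (U = -158*(-108) = 17064)
-(U - 1*(-4339)) = -(17064 - 1*(-4339)) = -(17064 + 4339) = -1*21403 = -21403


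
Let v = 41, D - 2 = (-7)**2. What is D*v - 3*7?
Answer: 2070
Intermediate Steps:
D = 51 (D = 2 + (-7)**2 = 2 + 49 = 51)
D*v - 3*7 = 51*41 - 3*7 = 2091 - 21 = 2070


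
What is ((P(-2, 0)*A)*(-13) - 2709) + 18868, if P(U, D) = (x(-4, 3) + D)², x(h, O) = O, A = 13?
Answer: 14638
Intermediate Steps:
P(U, D) = (3 + D)²
((P(-2, 0)*A)*(-13) - 2709) + 18868 = (((3 + 0)²*13)*(-13) - 2709) + 18868 = ((3²*13)*(-13) - 2709) + 18868 = ((9*13)*(-13) - 2709) + 18868 = (117*(-13) - 2709) + 18868 = (-1521 - 2709) + 18868 = -4230 + 18868 = 14638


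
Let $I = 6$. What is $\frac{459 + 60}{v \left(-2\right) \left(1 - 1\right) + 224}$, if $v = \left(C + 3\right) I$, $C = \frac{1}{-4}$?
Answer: $\frac{519}{224} \approx 2.317$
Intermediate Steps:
$C = - \frac{1}{4} \approx -0.25$
$v = \frac{33}{2}$ ($v = \left(- \frac{1}{4} + 3\right) 6 = \frac{11}{4} \cdot 6 = \frac{33}{2} \approx 16.5$)
$\frac{459 + 60}{v \left(-2\right) \left(1 - 1\right) + 224} = \frac{459 + 60}{\frac{33}{2} \left(-2\right) \left(1 - 1\right) + 224} = \frac{519}{- 33 \left(1 - 1\right) + 224} = \frac{519}{\left(-33\right) 0 + 224} = \frac{519}{0 + 224} = \frac{519}{224}$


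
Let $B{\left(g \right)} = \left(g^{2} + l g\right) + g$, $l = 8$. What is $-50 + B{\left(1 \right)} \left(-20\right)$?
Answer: $-250$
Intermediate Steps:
$B{\left(g \right)} = g^{2} + 9 g$ ($B{\left(g \right)} = \left(g^{2} + 8 g\right) + g = g^{2} + 9 g$)
$-50 + B{\left(1 \right)} \left(-20\right) = -50 + 1 \left(9 + 1\right) \left(-20\right) = -50 + 1 \cdot 10 \left(-20\right) = -50 + 10 \left(-20\right) = -50 - 200 = -250$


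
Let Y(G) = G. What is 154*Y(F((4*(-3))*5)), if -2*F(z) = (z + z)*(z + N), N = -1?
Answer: -563640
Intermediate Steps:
F(z) = -z*(-1 + z) (F(z) = -(z + z)*(z - 1)/2 = -2*z*(-1 + z)/2 = -z*(-1 + z))
154*Y(F((4*(-3))*5)) = 154*(((4*(-3))*5)*(1 - 4*(-3)*5)) = 154*((-12*5)*(1 - (-12)*5)) = 154*(-60*(1 - 1*(-60))) = 154*(-60*(1 + 60)) = 154*(-60*61) = 154*(-3660) = -563640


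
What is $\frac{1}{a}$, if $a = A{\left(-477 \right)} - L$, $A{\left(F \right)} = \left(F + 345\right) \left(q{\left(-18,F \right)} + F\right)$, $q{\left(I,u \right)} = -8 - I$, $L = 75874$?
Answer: $- \frac{1}{14230} \approx -7.0274 \cdot 10^{-5}$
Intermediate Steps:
$A{\left(F \right)} = \left(10 + F\right) \left(345 + F\right)$ ($A{\left(F \right)} = \left(F + 345\right) \left(\left(-8 - -18\right) + F\right) = \left(345 + F\right) \left(\left(-8 + 18\right) + F\right) = \left(345 + F\right) \left(10 + F\right) = \left(10 + F\right) \left(345 + F\right)$)
$a = -14230$ ($a = \left(3450 + \left(-477\right)^{2} + 355 \left(-477\right)\right) - 75874 = \left(3450 + 227529 - 169335\right) - 75874 = 61644 - 75874 = -14230$)
$\frac{1}{a} = \frac{1}{-14230} = - \frac{1}{14230}$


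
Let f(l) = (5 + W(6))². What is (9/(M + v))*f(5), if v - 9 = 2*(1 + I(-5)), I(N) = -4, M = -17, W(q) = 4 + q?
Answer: -2025/14 ≈ -144.64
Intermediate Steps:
f(l) = 225 (f(l) = (5 + (4 + 6))² = (5 + 10)² = 15² = 225)
v = 3 (v = 9 + 2*(1 - 4) = 9 + 2*(-3) = 9 - 6 = 3)
(9/(M + v))*f(5) = (9/(-17 + 3))*225 = (9/(-14))*225 = -1/14*9*225 = -9/14*225 = -2025/14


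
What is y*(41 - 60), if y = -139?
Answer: 2641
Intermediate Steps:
y*(41 - 60) = -139*(41 - 60) = -139*(-19) = 2641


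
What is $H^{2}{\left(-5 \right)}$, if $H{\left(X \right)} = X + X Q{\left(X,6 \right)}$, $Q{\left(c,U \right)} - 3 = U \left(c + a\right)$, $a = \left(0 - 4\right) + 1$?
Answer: $48400$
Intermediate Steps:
$a = -3$ ($a = -4 + 1 = -3$)
$Q{\left(c,U \right)} = 3 + U \left(-3 + c\right)$ ($Q{\left(c,U \right)} = 3 + U \left(c - 3\right) = 3 + U \left(-3 + c\right)$)
$H{\left(X \right)} = X + X \left(-15 + 6 X\right)$ ($H{\left(X \right)} = X + X \left(3 - 18 + 6 X\right) = X + X \left(-15 + 6 X\right)$)
$H^{2}{\left(-5 \right)} = \left(2 \left(-5\right) \left(-7 + 3 \left(-5\right)\right)\right)^{2} = \left(2 \left(-5\right) \left(-7 - 15\right)\right)^{2} = \left(2 \left(-5\right) \left(-22\right)\right)^{2} = 220^{2} = 48400$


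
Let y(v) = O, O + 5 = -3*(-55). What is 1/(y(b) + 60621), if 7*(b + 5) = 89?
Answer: 1/60781 ≈ 1.6453e-5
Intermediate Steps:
b = 54/7 (b = -5 + (⅐)*89 = -5 + 89/7 = 54/7 ≈ 7.7143)
O = 160 (O = -5 - 3*(-55) = -5 + 165 = 160)
y(v) = 160
1/(y(b) + 60621) = 1/(160 + 60621) = 1/60781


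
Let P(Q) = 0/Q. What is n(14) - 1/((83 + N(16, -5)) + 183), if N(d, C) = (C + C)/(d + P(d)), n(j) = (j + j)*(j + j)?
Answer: 1664424/2123 ≈ 784.00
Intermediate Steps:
n(j) = 4*j² (n(j) = (2*j)*(2*j) = 4*j²)
P(Q) = 0
N(d, C) = 2*C/d (N(d, C) = (C + C)/(d + 0) = (2*C)/d = 2*C/d)
n(14) - 1/((83 + N(16, -5)) + 183) = 4*14² - 1/((83 + 2*(-5)/16) + 183) = 4*196 - 1/((83 + 2*(-5)*(1/16)) + 183) = 784 - 1/((83 - 5/8) + 183) = 784 - 1/(659/8 + 183) = 784 - 1/2123/8 = 784 - 1*8/2123 = 784 - 8/2123 = 1664424/2123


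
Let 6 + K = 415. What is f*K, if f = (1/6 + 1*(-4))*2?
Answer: -9407/3 ≈ -3135.7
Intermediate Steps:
K = 409 (K = -6 + 415 = 409)
f = -23/3 (f = (⅙ - 4)*2 = -23/6*2 = -23/3 ≈ -7.6667)
f*K = -23/3*409 = -9407/3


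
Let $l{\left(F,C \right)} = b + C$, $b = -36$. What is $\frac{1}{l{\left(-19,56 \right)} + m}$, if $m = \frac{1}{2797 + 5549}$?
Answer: $\frac{8346}{166921} \approx 0.05$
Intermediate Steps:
$l{\left(F,C \right)} = -36 + C$
$m = \frac{1}{8346} \approx 0.00011982$
$\frac{1}{l{\left(-19,56 \right)} + m} = \frac{1}{\left(-36 + 56\right) + \frac{1}{8346}} = \frac{1}{20 + \frac{1}{8346}} = \frac{1}{\frac{166921}{8346}} = \frac{8346}{166921}$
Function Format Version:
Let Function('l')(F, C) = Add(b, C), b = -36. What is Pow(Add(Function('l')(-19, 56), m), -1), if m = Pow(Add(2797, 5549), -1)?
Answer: Rational(8346, 166921) ≈ 0.050000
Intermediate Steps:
Function('l')(F, C) = Add(-36, C)
m = Rational(1, 8346) (m = Pow(8346, -1) = Rational(1, 8346) ≈ 0.00011982)
Pow(Add(Function('l')(-19, 56), m), -1) = Pow(Add(Add(-36, 56), Rational(1, 8346)), -1) = Pow(Add(20, Rational(1, 8346)), -1) = Pow(Rational(166921, 8346), -1) = Rational(8346, 166921)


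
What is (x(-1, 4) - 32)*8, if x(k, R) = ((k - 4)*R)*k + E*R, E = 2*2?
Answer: 32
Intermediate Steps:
E = 4
x(k, R) = 4*R + R*k*(-4 + k) (x(k, R) = ((k - 4)*R)*k + 4*R = ((-4 + k)*R)*k + 4*R = (R*(-4 + k))*k + 4*R = R*k*(-4 + k) + 4*R = 4*R + R*k*(-4 + k))
(x(-1, 4) - 32)*8 = (4*(4 + (-1)**2 - 4*(-1)) - 32)*8 = (4*(4 + 1 + 4) - 32)*8 = (4*9 - 32)*8 = (36 - 32)*8 = 4*8 = 32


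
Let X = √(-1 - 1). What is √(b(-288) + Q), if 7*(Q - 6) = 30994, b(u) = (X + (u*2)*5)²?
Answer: √(406642754 - 282240*I*√2)/7 ≈ 2880.8 - 1.4138*I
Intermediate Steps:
X = I*√2 (X = √(-2) = I*√2 ≈ 1.4142*I)
b(u) = (10*u + I*√2)² (b(u) = (I*√2 + (u*2)*5)² = (I*√2 + (2*u)*5)² = (I*√2 + 10*u)² = (10*u + I*√2)²)
Q = 31036/7 (Q = 6 + (⅐)*30994 = 6 + 30994/7 = 31036/7 ≈ 4433.7)
√(b(-288) + Q) = √((10*(-288) + I*√2)² + 31036/7) = √((-2880 + I*√2)² + 31036/7) = √(31036/7 + (-2880 + I*√2)²)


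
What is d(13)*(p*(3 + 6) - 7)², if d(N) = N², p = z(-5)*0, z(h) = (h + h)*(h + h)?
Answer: 8281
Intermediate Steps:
z(h) = 4*h² (z(h) = (2*h)*(2*h) = 4*h²)
p = 0 (p = (4*(-5)²)*0 = (4*25)*0 = 100*0 = 0)
d(13)*(p*(3 + 6) - 7)² = 13²*(0*(3 + 6) - 7)² = 169*(0*9 - 7)² = 169*(0 - 7)² = 169*(-7)² = 169*49 = 8281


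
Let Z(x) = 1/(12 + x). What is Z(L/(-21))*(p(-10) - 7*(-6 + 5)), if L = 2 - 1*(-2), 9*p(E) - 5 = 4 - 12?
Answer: 35/62 ≈ 0.56452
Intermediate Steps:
p(E) = -⅓ (p(E) = 5/9 + (4 - 12)/9 = 5/9 + (⅑)*(-8) = 5/9 - 8/9 = -⅓)
L = 4 (L = 2 + 2 = 4)
Z(L/(-21))*(p(-10) - 7*(-6 + 5)) = (-⅓ - 7*(-6 + 5))/(12 + 4/(-21)) = (-⅓ - 7*(-1))/(12 + 4*(-1/21)) = (-⅓ + 7)/(12 - 4/21) = (20/3)/(248/21) = (21/248)*(20/3) = 35/62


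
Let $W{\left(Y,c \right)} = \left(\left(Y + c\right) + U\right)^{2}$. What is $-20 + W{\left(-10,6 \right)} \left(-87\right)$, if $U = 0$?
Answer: $-1412$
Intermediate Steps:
$W{\left(Y,c \right)} = \left(Y + c\right)^{2}$ ($W{\left(Y,c \right)} = \left(\left(Y + c\right) + 0\right)^{2} = \left(Y + c\right)^{2}$)
$-20 + W{\left(-10,6 \right)} \left(-87\right) = -20 + \left(-10 + 6\right)^{2} \left(-87\right) = -20 + \left(-4\right)^{2} \left(-87\right) = -20 + 16 \left(-87\right) = -20 - 1392 = -1412$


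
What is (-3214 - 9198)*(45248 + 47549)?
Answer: -1151796364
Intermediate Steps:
(-3214 - 9198)*(45248 + 47549) = -12412*92797 = -1151796364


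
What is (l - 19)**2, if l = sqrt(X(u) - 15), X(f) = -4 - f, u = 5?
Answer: 337 - 76*I*sqrt(6) ≈ 337.0 - 186.16*I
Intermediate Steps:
l = 2*I*sqrt(6) (l = sqrt((-4 - 1*5) - 15) = sqrt((-4 - 5) - 15) = sqrt(-9 - 15) = sqrt(-24) = 2*I*sqrt(6) ≈ 4.899*I)
(l - 19)**2 = (2*I*sqrt(6) - 19)**2 = (-19 + 2*I*sqrt(6))**2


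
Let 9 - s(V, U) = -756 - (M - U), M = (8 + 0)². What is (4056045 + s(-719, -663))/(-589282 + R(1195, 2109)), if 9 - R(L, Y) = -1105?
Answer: -4057537/588168 ≈ -6.8986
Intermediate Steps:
M = 64 (M = 8² = 64)
R(L, Y) = 1114 (R(L, Y) = 9 - 1*(-1105) = 9 + 1105 = 1114)
s(V, U) = 829 - U (s(V, U) = 9 - (-756 - (64 - U)) = 9 - (-756 + (-64 + U)) = 9 - (-820 + U) = 9 + (820 - U) = 829 - U)
(4056045 + s(-719, -663))/(-589282 + R(1195, 2109)) = (4056045 + (829 - 1*(-663)))/(-589282 + 1114) = (4056045 + (829 + 663))/(-588168) = (4056045 + 1492)*(-1/588168) = 4057537*(-1/588168) = -4057537/588168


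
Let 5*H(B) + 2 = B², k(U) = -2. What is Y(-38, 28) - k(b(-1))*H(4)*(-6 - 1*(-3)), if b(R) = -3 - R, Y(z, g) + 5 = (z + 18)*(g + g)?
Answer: -5709/5 ≈ -1141.8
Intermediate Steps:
Y(z, g) = -5 + 2*g*(18 + z) (Y(z, g) = -5 + (z + 18)*(g + g) = -5 + (18 + z)*(2*g) = -5 + 2*g*(18 + z))
H(B) = -⅖ + B²/5
Y(-38, 28) - k(b(-1))*H(4)*(-6 - 1*(-3)) = (-5 + 36*28 + 2*28*(-38)) - (-2*(-⅖ + (⅕)*4²))*(-6 - 1*(-3)) = (-5 + 1008 - 2128) - (-2*(-⅖ + (⅕)*16))*(-6 + 3) = -1125 - (-2*(-⅖ + 16/5))*(-3) = -1125 - (-2*14/5)*(-3) = -1125 - (-28)*(-3)/5 = -1125 - 1*84/5 = -1125 - 84/5 = -5709/5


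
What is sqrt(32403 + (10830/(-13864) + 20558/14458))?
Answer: sqrt(20342642874498257789)/25055714 ≈ 180.01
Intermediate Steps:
sqrt(32403 + (10830/(-13864) + 20558/14458)) = sqrt(32403 + (10830*(-1/13864) + 20558*(1/14458))) = sqrt(32403 + (-5415/6932 + 10279/7229)) = sqrt(32403 + 32108993/50111428) = sqrt(1623792710477/50111428) = sqrt(20342642874498257789)/25055714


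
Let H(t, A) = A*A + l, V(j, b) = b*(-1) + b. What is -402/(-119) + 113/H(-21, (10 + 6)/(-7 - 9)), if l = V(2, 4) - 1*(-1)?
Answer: 14251/238 ≈ 59.878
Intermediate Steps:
V(j, b) = 0 (V(j, b) = -b + b = 0)
l = 1 (l = 0 - 1*(-1) = 0 + 1 = 1)
H(t, A) = 1 + A² (H(t, A) = A*A + 1 = A² + 1 = 1 + A²)
-402/(-119) + 113/H(-21, (10 + 6)/(-7 - 9)) = -402/(-119) + 113/(1 + ((10 + 6)/(-7 - 9))²) = -402*(-1/119) + 113/(1 + (16/(-16))²) = 402/119 + 113/(1 + (16*(-1/16))²) = 402/119 + 113/(1 + (-1)²) = 402/119 + 113/(1 + 1) = 402/119 + 113/2 = 14251/238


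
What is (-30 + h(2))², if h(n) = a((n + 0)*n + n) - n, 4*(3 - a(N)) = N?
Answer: 3721/4 ≈ 930.25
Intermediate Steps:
a(N) = 3 - N/4
h(n) = 3 - 5*n/4 - n²/4 (h(n) = (3 - ((n + 0)*n + n)/4) - n = (3 - (n*n + n)/4) - n = (3 - (n² + n)/4) - n = (3 - (n + n²)/4) - n = (3 + (-n/4 - n²/4)) - n = (3 - n/4 - n²/4) - n = 3 - 5*n/4 - n²/4)
(-30 + h(2))² = (-30 + (3 - 5/4*2 - ¼*2²))² = (-30 + (3 - 5/2 - ¼*4))² = (-30 + (3 - 5/2 - 1))² = (-30 - ½)² = (-61/2)² = 3721/4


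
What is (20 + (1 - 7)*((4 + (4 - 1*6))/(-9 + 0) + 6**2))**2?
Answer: 341056/9 ≈ 37895.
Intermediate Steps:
(20 + (1 - 7)*((4 + (4 - 1*6))/(-9 + 0) + 6**2))**2 = (20 - 6*((4 + (4 - 6))/(-9) + 36))**2 = (20 - 6*((4 - 2)*(-1/9) + 36))**2 = (20 - 6*(2*(-1/9) + 36))**2 = (20 - 6*(-2/9 + 36))**2 = (20 - 6*322/9)**2 = (20 - 644/3)**2 = (-584/3)**2 = 341056/9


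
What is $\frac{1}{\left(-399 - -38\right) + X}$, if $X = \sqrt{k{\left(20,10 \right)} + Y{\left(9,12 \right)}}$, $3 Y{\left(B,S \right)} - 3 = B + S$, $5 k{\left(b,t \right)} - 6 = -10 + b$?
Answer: $- \frac{1805}{651549} - \frac{2 \sqrt{70}}{651549} \approx -0.002796$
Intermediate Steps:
$k{\left(b,t \right)} = - \frac{4}{5} + \frac{b}{5}$ ($k{\left(b,t \right)} = \frac{6}{5} + \frac{-10 + b}{5} = \frac{6}{5} + \left(-2 + \frac{b}{5}\right) = - \frac{4}{5} + \frac{b}{5}$)
$Y{\left(B,S \right)} = 1 + \frac{B}{3} + \frac{S}{3}$ ($Y{\left(B,S \right)} = 1 + \frac{B + S}{3} = 1 + \left(\frac{B}{3} + \frac{S}{3}\right) = 1 + \frac{B}{3} + \frac{S}{3}$)
$X = \frac{2 \sqrt{70}}{5}$ ($X = \sqrt{\left(- \frac{4}{5} + \frac{1}{5} \cdot 20\right) + \left(1 + \frac{1}{3} \cdot 9 + \frac{1}{3} \cdot 12\right)} = \sqrt{\left(- \frac{4}{5} + 4\right) + \left(1 + 3 + 4\right)} = \sqrt{\frac{16}{5} + 8} = \sqrt{\frac{56}{5}} = \frac{2 \sqrt{70}}{5} \approx 3.3466$)
$\frac{1}{\left(-399 - -38\right) + X} = \frac{1}{\left(-399 - -38\right) + \frac{2 \sqrt{70}}{5}} = \frac{1}{\left(-399 + 38\right) + \frac{2 \sqrt{70}}{5}} = \frac{1}{-361 + \frac{2 \sqrt{70}}{5}}$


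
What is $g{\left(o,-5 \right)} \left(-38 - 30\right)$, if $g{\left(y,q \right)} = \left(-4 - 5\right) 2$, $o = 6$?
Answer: $1224$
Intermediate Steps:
$g{\left(y,q \right)} = -18$ ($g{\left(y,q \right)} = \left(-9\right) 2 = -18$)
$g{\left(o,-5 \right)} \left(-38 - 30\right) = - 18 \left(-38 - 30\right) = \left(-18\right) \left(-68\right) = 1224$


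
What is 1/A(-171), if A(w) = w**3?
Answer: -1/5000211 ≈ -1.9999e-7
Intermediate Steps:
1/A(-171) = 1/((-171)**3) = 1/(-5000211) = -1/5000211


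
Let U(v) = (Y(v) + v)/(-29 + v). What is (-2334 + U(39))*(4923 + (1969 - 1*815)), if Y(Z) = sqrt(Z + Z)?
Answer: -141600177/10 + 6077*sqrt(78)/10 ≈ -1.4155e+7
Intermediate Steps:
Y(Z) = sqrt(2)*sqrt(Z) (Y(Z) = sqrt(2*Z) = sqrt(2)*sqrt(Z))
U(v) = (v + sqrt(2)*sqrt(v))/(-29 + v) (U(v) = (sqrt(2)*sqrt(v) + v)/(-29 + v) = (v + sqrt(2)*sqrt(v))/(-29 + v))
(-2334 + U(39))*(4923 + (1969 - 1*815)) = (-2334 + (39 + sqrt(2)*sqrt(39))/(-29 + 39))*(4923 + (1969 - 1*815)) = (-2334 + (39 + sqrt(78))/10)*(4923 + (1969 - 815)) = (-2334 + (39 + sqrt(78))/10)*(4923 + 1154) = (-2334 + (39/10 + sqrt(78)/10))*6077 = (-23301/10 + sqrt(78)/10)*6077 = -141600177/10 + 6077*sqrt(78)/10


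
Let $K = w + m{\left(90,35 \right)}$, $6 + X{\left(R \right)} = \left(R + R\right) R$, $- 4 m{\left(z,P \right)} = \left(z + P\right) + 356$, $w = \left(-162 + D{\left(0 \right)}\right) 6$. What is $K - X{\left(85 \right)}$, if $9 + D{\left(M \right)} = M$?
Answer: $- \frac{62361}{4} \approx -15590.0$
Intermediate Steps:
$D{\left(M \right)} = -9 + M$
$w = -1026$ ($w = \left(-162 + \left(-9 + 0\right)\right) 6 = \left(-162 - 9\right) 6 = \left(-171\right) 6 = -1026$)
$m{\left(z,P \right)} = -89 - \frac{P}{4} - \frac{z}{4}$ ($m{\left(z,P \right)} = - \frac{\left(z + P\right) + 356}{4} = - \frac{\left(P + z\right) + 356}{4} = - \frac{356 + P + z}{4} = -89 - \frac{P}{4} - \frac{z}{4}$)
$X{\left(R \right)} = -6 + 2 R^{2}$ ($X{\left(R \right)} = -6 + \left(R + R\right) R = -6 + 2 R R = -6 + 2 R^{2}$)
$K = - \frac{4585}{4}$ ($K = -1026 - \frac{481}{4} = - \frac{4585}{4} \approx -1146.3$)
$K - X{\left(85 \right)} = - \frac{4585}{4} - \left(-6 + 2 \cdot 85^{2}\right) = - \frac{4585}{4} - \left(-6 + 2 \cdot 7225\right) = - \frac{4585}{4} - \left(-6 + 14450\right) = - \frac{4585}{4} - 14444 = - \frac{62361}{4}$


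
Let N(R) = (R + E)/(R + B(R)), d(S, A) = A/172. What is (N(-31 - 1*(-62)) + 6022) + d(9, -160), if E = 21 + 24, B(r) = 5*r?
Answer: 24079892/3999 ≈ 6021.5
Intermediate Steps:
d(S, A) = A/172 (d(S, A) = A*(1/172) = A/172)
E = 45
N(R) = (45 + R)/(6*R) (N(R) = (R + 45)/(R + 5*R) = (45 + R)/((6*R)) = (45 + R)*(1/(6*R)) = (45 + R)/(6*R))
(N(-31 - 1*(-62)) + 6022) + d(9, -160) = ((45 + (-31 - 1*(-62)))/(6*(-31 - 1*(-62))) + 6022) + (1/172)*(-160) = ((45 + (-31 + 62))/(6*(-31 + 62)) + 6022) - 40/43 = ((1/6)*(45 + 31)/31 + 6022) - 40/43 = ((1/6)*(1/31)*76 + 6022) - 40/43 = (38/93 + 6022) - 40/43 = 560084/93 - 40/43 = 24079892/3999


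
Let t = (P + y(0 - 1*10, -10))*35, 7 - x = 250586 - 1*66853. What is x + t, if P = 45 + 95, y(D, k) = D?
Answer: -179176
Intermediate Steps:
P = 140
x = -183726 (x = 7 - (250586 - 1*66853) = 7 - (250586 - 66853) = 7 - 1*183733 = 7 - 183733 = -183726)
t = 4550 (t = (140 + (0 - 1*10))*35 = (140 + (0 - 10))*35 = (140 - 10)*35 = 130*35 = 4550)
x + t = -183726 + 4550 = -179176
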